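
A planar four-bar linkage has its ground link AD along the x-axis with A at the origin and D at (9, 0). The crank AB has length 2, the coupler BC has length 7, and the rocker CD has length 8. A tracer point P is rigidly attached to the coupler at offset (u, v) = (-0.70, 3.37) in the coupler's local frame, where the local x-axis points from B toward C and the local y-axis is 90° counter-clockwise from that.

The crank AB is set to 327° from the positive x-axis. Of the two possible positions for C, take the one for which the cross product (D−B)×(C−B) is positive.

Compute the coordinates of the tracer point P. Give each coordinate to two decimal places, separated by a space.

-1.76 -0.95

A=(0,0), D=(9.00,0)
B = A + 2.00·(cos327°, sin327°) = (1.6773, -1.0893)
|BD| = 7.4032
circle(B,7.00) ∩ circle(D,8.00): a=2.6885, h=6.4631
  candidates: C₊=(3.3857,5.6991) cross=47.848; C₋=(5.2876,-7.0865) cross=-47.848
  mode + wants cross > 0 → take C=(3.3857,5.6991) (cross=47.848)
ex = (C−B)/|BC| = (0.2440,0.9698); ey = (-0.9698,0.2440)
P = B + -0.70·ex + 3.37·ey = (-1.7616,-0.9457)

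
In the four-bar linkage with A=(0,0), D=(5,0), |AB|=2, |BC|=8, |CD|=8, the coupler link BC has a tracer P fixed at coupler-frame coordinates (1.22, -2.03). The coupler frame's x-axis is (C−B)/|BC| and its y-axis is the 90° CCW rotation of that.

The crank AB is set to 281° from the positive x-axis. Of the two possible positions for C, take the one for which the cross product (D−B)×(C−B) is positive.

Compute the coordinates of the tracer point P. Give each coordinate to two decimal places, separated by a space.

A=(0,0), D=(5.00,0)
B = A + 2.00·(cos281°, sin281°) = (0.3816, -1.9633)
|BD| = 5.0183
circle(B,8.00) ∩ circle(D,8.00): a=2.5092, h=7.5963
  candidates: C₊=(-0.2810,6.0093) cross=38.121; C₋=(5.6626,-7.9725) cross=-38.121
  mode + wants cross > 0 → take C=(-0.2810,6.0093) (cross=38.121)
ex = (C−B)/|BC| = (-0.0828,0.9966); ey = (-0.9966,-0.0828)
P = B + 1.22·ex + -2.03·ey = (2.3036,-0.5793)

2.30 -0.58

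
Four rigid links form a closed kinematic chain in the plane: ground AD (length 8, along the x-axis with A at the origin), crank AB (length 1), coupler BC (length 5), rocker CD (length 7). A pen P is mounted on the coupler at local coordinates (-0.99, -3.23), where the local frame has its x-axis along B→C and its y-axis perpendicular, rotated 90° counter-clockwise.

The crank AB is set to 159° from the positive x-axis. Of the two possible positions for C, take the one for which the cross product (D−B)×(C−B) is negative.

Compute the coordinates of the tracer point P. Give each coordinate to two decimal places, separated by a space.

A=(0,0), D=(8.00,0)
B = A + 1.00·(cos159°, sin159°) = (-0.9336, 0.3584)
|BD| = 8.9408
circle(B,5.00) ∩ circle(D,7.00): a=3.1282, h=3.9005
  candidates: C₊=(2.3485,4.1304) cross=34.874; C₋=(2.0358,-3.6644) cross=-34.874
  mode - wants cross < 0 → take C=(2.0358,-3.6644) (cross=-34.874)
ex = (C−B)/|BC| = (0.5939,-0.8046); ey = (0.8046,0.5939)
P = B + -0.99·ex + -3.23·ey = (-4.1202,-0.7633)

-4.12 -0.76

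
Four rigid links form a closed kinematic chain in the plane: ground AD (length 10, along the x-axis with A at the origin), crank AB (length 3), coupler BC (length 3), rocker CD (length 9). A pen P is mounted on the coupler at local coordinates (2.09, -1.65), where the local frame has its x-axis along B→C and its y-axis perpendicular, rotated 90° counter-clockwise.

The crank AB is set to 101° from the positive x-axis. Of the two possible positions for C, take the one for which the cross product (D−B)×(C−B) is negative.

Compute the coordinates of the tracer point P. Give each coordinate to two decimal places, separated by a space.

-0.87 0.30

A=(0,0), D=(10.00,0)
B = A + 3.00·(cos101°, sin101°) = (-0.5724, 2.9449)
|BD| = 10.9749
circle(B,3.00) ∩ circle(D,9.00): a=2.2072, h=2.0318
  candidates: C₊=(2.0991,4.3099) cross=22.298; C₋=(1.0087,0.3954) cross=-22.298
  mode - wants cross < 0 → take C=(1.0087,0.3954) (cross=-22.298)
ex = (C−B)/|BC| = (0.5270,-0.8498); ey = (0.8498,0.5270)
P = B + 2.09·ex + -1.65·ey = (-0.8732,0.2991)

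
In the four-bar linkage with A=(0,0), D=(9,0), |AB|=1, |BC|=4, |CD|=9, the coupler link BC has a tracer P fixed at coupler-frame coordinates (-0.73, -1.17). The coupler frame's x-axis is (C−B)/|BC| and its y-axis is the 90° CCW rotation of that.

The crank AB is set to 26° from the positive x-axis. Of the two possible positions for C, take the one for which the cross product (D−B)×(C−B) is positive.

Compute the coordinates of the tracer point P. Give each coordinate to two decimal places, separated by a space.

A=(0,0), D=(9.00,0)
B = A + 1.00·(cos26°, sin26°) = (0.8988, 0.4384)
|BD| = 8.1131
circle(B,4.00) ∩ circle(D,9.00): a=0.0506, h=3.9997
  candidates: C₊=(1.1655,4.4295) cross=32.450; C₋=(0.7332,-3.5582) cross=-32.450
  mode + wants cross > 0 → take C=(1.1655,4.4295) (cross=32.450)
ex = (C−B)/|BC| = (0.0667,0.9978); ey = (-0.9978,0.0667)
P = B + -0.73·ex + -1.17·ey = (2.0175,-0.3680)

2.02 -0.37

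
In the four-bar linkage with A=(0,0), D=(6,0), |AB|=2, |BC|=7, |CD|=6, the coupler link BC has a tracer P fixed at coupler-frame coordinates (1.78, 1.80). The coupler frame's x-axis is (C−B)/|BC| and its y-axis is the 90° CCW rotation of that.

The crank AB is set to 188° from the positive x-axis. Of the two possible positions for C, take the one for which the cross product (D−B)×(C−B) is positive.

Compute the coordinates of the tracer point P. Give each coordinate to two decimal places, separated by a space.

A=(0,0), D=(6.00,0)
B = A + 2.00·(cos188°, sin188°) = (-1.9805, -0.2783)
|BD| = 7.9854
circle(B,7.00) ∩ circle(D,6.00): a=4.8067, h=5.0888
  candidates: C₊=(2.6458,4.9749) cross=40.636; C₋=(3.0006,-5.1965) cross=-40.636
  mode + wants cross > 0 → take C=(2.6458,4.9749) (cross=40.636)
ex = (C−B)/|BC| = (0.6609,0.7505); ey = (-0.7505,0.6609)
P = B + 1.78·ex + 1.80·ey = (-2.1549,2.2471)

-2.15 2.25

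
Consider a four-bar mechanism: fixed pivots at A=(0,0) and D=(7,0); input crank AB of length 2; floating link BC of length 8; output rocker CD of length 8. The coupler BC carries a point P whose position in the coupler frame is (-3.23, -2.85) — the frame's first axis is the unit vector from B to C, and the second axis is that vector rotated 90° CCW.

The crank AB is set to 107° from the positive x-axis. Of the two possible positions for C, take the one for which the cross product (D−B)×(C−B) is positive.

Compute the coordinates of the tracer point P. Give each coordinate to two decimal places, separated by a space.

A=(0,0), D=(7.00,0)
B = A + 2.00·(cos107°, sin107°) = (-0.5847, 1.9126)
|BD| = 7.8222
circle(B,8.00) ∩ circle(D,8.00): a=3.9111, h=6.9788
  candidates: C₊=(4.9140,7.7233) cross=54.589; C₋=(1.5012,-5.8106) cross=-54.589
  mode + wants cross > 0 → take C=(4.9140,7.7233) (cross=54.589)
ex = (C−B)/|BC| = (0.6873,0.7263); ey = (-0.7263,0.6873)
P = B + -3.23·ex + -2.85·ey = (-0.7348,-2.3924)

-0.73 -2.39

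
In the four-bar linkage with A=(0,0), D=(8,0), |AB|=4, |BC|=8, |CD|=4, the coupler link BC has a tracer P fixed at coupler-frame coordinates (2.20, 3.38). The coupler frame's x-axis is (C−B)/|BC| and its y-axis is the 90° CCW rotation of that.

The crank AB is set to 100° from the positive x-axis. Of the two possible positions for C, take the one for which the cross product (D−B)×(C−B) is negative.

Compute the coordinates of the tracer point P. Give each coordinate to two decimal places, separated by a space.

3.30 4.51

A=(0,0), D=(8.00,0)
B = A + 4.00·(cos100°, sin100°) = (-0.6946, 3.9392)
|BD| = 9.5453
circle(B,8.00) ∩ circle(D,4.00): a=7.2870, h=3.3015
  candidates: C₊=(7.3054,3.9392) cross=31.514; C₋=(4.5804,-2.0752) cross=-31.514
  mode - wants cross < 0 → take C=(4.5804,-2.0752) (cross=-31.514)
ex = (C−B)/|BC| = (0.6594,-0.7518); ey = (0.7518,0.6594)
P = B + 2.20·ex + 3.38·ey = (3.2972,4.5140)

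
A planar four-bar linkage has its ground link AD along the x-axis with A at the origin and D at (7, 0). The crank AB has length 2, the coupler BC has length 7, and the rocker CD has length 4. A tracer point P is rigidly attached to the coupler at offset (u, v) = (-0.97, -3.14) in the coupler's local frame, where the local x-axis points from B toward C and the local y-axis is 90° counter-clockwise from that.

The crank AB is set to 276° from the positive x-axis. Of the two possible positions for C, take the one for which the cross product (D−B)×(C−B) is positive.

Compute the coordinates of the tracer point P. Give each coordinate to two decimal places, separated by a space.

A=(0,0), D=(7.00,0)
B = A + 2.00·(cos276°, sin276°) = (0.2091, -1.9890)
|BD| = 7.0762
circle(B,7.00) ∩ circle(D,4.00): a=5.8699, h=3.8137
  candidates: C₊=(4.7703,3.3209) cross=26.987; C₋=(6.9143,-3.9991) cross=-26.987
  mode + wants cross > 0 → take C=(4.7703,3.3209) (cross=26.987)
ex = (C−B)/|BC| = (0.6516,0.7586); ey = (-0.7586,0.6516)
P = B + -0.97·ex + -3.14·ey = (1.9589,-4.7709)

1.96 -4.77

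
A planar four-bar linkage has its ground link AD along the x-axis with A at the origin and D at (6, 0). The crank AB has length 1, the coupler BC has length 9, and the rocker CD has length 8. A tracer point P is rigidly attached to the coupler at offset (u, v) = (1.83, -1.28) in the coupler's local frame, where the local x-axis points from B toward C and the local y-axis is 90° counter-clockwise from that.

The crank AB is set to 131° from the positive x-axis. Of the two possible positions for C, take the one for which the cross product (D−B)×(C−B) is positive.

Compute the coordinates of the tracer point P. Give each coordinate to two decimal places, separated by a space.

A=(0,0), D=(6.00,0)
B = A + 1.00·(cos131°, sin131°) = (-0.6561, 0.7547)
|BD| = 6.6987
circle(B,9.00) ∩ circle(D,8.00): a=4.6183, h=7.7247
  candidates: C₊=(4.8031,7.9100) cross=51.746; C₋=(3.0625,-7.4412) cross=-51.746
  mode + wants cross > 0 → take C=(4.8031,7.9100) (cross=51.746)
ex = (C−B)/|BC| = (0.6066,0.7950); ey = (-0.7950,0.6066)
P = B + 1.83·ex + -1.28·ey = (1.4716,1.4332)

1.47 1.43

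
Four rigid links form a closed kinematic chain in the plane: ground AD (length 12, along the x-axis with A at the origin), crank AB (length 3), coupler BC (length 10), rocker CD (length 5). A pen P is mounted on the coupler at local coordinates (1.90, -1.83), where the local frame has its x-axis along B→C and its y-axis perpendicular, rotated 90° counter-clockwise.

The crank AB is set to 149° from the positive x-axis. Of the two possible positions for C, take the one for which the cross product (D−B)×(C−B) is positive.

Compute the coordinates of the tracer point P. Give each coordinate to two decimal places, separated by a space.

-0.59 -0.20

A=(0,0), D=(12.00,0)
B = A + 3.00·(cos149°, sin149°) = (-2.5715, 1.5451)
|BD| = 14.6532
circle(B,10.00) ∩ circle(D,5.00): a=9.8858, h=1.5072
  candidates: C₊=(7.4181,2.0015) cross=22.085; C₋=(7.1002,-0.9961) cross=-22.085
  mode + wants cross > 0 → take C=(7.4181,2.0015) (cross=22.085)
ex = (C−B)/|BC| = (0.9990,0.0456); ey = (-0.0456,0.9990)
P = B + 1.90·ex + -1.83·ey = (-0.5900,-0.1963)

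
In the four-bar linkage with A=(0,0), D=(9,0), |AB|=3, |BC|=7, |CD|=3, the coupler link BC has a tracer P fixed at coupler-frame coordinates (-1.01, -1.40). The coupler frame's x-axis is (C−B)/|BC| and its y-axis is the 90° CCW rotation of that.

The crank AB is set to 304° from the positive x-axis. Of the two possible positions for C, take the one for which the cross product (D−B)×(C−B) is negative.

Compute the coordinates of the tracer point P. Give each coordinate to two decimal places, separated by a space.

A=(0,0), D=(9.00,0)
B = A + 3.00·(cos304°, sin304°) = (1.6776, -2.4871)
|BD| = 7.7333
circle(B,7.00) ∩ circle(D,3.00): a=6.4529, h=2.7130
  candidates: C₊=(6.9151,2.1571) cross=20.981; C₋=(8.6602,-2.9807) cross=-20.981
  mode - wants cross < 0 → take C=(8.6602,-2.9807) (cross=-20.981)
ex = (C−B)/|BC| = (0.9975,-0.0705); ey = (0.0705,0.9975)
P = B + -1.01·ex + -1.40·ey = (0.5714,-3.8124)

0.57 -3.81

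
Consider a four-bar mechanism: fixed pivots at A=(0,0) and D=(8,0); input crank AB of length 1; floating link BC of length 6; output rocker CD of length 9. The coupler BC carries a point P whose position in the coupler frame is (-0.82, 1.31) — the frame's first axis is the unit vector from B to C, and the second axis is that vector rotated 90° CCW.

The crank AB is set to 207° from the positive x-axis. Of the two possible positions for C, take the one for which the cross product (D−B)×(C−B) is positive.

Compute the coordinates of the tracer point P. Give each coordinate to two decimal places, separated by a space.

-2.37 -0.89

A=(0,0), D=(8.00,0)
B = A + 1.00·(cos207°, sin207°) = (-0.8910, -0.4540)
|BD| = 8.9026
circle(B,6.00) ∩ circle(D,9.00): a=1.9239, h=5.6832
  candidates: C₊=(0.7406,5.3199) cross=50.595; C₋=(1.3202,-6.0317) cross=-50.595
  mode + wants cross > 0 → take C=(0.7406,5.3199) (cross=50.595)
ex = (C−B)/|BC| = (0.2719,0.9623); ey = (-0.9623,0.2719)
P = B + -0.82·ex + 1.31·ey = (-2.3746,-0.8869)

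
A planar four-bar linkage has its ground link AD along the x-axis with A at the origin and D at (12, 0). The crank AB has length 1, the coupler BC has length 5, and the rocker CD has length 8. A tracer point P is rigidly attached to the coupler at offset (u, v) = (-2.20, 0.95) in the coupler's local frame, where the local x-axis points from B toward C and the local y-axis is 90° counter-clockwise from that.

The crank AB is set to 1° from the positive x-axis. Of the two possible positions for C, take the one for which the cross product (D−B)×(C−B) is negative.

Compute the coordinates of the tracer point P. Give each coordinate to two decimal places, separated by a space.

-0.00 2.19

A=(0,0), D=(12.00,0)
B = A + 1.00·(cos1°, sin1°) = (0.9998, 0.0175)
|BD| = 11.0002
circle(B,5.00) ∩ circle(D,8.00): a=3.7274, h=3.3327
  candidates: C₊=(4.7325,3.3442) cross=36.660; C₋=(4.7219,-3.3211) cross=-36.660
  mode - wants cross < 0 → take C=(4.7219,-3.3211) (cross=-36.660)
ex = (C−B)/|BC| = (0.7444,-0.6677); ey = (0.6677,0.7444)
P = B + -2.20·ex + 0.95·ey = (-0.0035,2.1936)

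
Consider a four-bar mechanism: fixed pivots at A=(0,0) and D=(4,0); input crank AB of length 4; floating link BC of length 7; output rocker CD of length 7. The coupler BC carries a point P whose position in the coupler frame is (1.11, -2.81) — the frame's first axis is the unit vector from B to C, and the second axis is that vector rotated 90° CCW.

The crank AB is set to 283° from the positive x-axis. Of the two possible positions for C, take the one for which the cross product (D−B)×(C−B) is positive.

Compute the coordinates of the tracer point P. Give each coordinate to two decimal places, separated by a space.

A=(0,0), D=(4.00,0)
B = A + 4.00·(cos283°, sin283°) = (0.8998, -3.8975)
|BD| = 4.9801
circle(B,7.00) ∩ circle(D,7.00): a=2.4901, h=6.5421
  candidates: C₊=(-2.6700,2.1238) cross=32.581; C₋=(7.5698,-6.0213) cross=-32.581
  mode + wants cross > 0 → take C=(-2.6700,2.1238) (cross=32.581)
ex = (C−B)/|BC| = (-0.5100,0.8602); ey = (-0.8602,-0.5100)
P = B + 1.11·ex + -2.81·ey = (2.7509,-1.5096)

2.75 -1.51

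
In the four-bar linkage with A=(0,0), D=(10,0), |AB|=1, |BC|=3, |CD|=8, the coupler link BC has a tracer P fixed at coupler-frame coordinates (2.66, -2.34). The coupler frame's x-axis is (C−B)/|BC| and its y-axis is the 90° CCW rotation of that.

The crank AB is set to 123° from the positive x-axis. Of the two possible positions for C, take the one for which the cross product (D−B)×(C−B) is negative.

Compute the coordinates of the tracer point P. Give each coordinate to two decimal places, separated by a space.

A=(0,0), D=(10.00,0)
B = A + 1.00·(cos123°, sin123°) = (-0.5446, 0.8387)
|BD| = 10.5779
circle(B,3.00) ∩ circle(D,8.00): a=2.6892, h=1.3297
  candidates: C₊=(2.2415,1.9510) cross=14.065; C₋=(2.0307,-0.7001) cross=-14.065
  mode - wants cross < 0 → take C=(2.0307,-0.7001) (cross=-14.065)
ex = (C−B)/|BC| = (0.8584,-0.5129); ey = (0.5129,0.8584)
P = B + 2.66·ex + -2.34·ey = (0.5386,-2.5344)

0.54 -2.53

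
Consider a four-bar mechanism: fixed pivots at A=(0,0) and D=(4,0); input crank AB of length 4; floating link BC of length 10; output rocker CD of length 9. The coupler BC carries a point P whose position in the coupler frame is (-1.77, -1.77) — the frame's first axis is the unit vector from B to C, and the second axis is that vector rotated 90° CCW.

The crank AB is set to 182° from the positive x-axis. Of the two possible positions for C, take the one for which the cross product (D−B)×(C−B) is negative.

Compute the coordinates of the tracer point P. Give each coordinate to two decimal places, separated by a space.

A=(0,0), D=(4.00,0)
B = A + 4.00·(cos182°, sin182°) = (-3.9976, -0.1396)
|BD| = 7.9988
circle(B,10.00) ∩ circle(D,9.00): a=5.1871, h=8.5495
  candidates: C₊=(1.0395,8.4991) cross=68.386; C₋=(1.3379,-8.5973) cross=-68.386
  mode - wants cross < 0 → take C=(1.3379,-8.5973) (cross=-68.386)
ex = (C−B)/|BC| = (0.5335,-0.8458); ey = (0.8458,0.5335)
P = B + -1.77·ex + -1.77·ey = (-6.4390,0.4130)

-6.44 0.41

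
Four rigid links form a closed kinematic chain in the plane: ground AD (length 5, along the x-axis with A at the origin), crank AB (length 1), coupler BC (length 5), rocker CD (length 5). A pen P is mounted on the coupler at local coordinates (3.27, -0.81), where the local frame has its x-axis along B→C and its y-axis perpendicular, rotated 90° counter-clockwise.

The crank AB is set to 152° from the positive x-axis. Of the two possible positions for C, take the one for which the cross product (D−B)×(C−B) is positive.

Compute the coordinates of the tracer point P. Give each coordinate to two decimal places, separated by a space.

1.86 2.42

A=(0,0), D=(5.00,0)
B = A + 1.00·(cos152°, sin152°) = (-0.8829, 0.4695)
|BD| = 5.9017
circle(B,5.00) ∩ circle(D,5.00): a=2.9508, h=4.0364
  candidates: C₊=(2.3796,4.2584) cross=23.821; C₋=(1.7374,-3.7889) cross=-23.821
  mode + wants cross > 0 → take C=(2.3796,4.2584) (cross=23.821)
ex = (C−B)/|BC| = (0.6525,0.7578); ey = (-0.7578,0.6525)
P = B + 3.27·ex + -0.81·ey = (1.8646,2.4189)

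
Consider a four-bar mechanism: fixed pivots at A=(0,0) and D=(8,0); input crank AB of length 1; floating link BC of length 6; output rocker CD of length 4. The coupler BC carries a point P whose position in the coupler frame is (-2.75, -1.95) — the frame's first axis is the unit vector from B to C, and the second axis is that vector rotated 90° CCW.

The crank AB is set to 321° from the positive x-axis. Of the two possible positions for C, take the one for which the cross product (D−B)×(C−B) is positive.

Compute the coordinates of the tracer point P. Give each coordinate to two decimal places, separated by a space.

A=(0,0), D=(8.00,0)
B = A + 1.00·(cos321°, sin321°) = (0.7771, -0.6293)
|BD| = 7.2502
circle(B,6.00) ∩ circle(D,4.00): a=5.0044, h=3.3100
  candidates: C₊=(5.4753,3.1026) cross=23.998; C₋=(6.0499,-3.4925) cross=-23.998
  mode + wants cross > 0 → take C=(5.4753,3.1026) (cross=23.998)
ex = (C−B)/|BC| = (0.7830,0.6220); ey = (-0.6220,0.7830)
P = B + -2.75·ex + -1.95·ey = (-0.1633,-3.8667)

-0.16 -3.87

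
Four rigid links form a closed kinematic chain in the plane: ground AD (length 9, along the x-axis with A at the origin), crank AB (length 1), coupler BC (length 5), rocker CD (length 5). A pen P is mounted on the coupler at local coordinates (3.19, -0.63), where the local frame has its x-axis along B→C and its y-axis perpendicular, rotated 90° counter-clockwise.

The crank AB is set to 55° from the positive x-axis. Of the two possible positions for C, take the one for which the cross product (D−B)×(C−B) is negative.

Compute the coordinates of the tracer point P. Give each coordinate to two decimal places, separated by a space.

2.71 -1.63

A=(0,0), D=(9.00,0)
B = A + 1.00·(cos55°, sin55°) = (0.5736, 0.8192)
|BD| = 8.4661
circle(B,5.00) ∩ circle(D,5.00): a=4.2331, h=2.6610
  candidates: C₊=(5.0443,3.0581) cross=22.529; C₋=(4.5293,-2.2390) cross=-22.529
  mode - wants cross < 0 → take C=(4.5293,-2.2390) (cross=-22.529)
ex = (C−B)/|BC| = (0.7911,-0.6116); ey = (0.6116,0.7911)
P = B + 3.19·ex + -0.63·ey = (2.7120,-1.6304)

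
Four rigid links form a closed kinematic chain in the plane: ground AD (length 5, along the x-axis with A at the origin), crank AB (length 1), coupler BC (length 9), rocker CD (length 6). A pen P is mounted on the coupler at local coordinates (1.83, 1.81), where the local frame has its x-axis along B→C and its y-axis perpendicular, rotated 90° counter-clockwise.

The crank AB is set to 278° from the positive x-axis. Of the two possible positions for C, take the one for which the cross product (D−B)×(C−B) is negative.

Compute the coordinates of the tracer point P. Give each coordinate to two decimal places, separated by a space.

2.60 -0.22

A=(0,0), D=(5.00,0)
B = A + 1.00·(cos278°, sin278°) = (0.1392, -0.9903)
|BD| = 4.9607
circle(B,9.00) ∩ circle(D,6.00): a=7.0160, h=5.6370
  candidates: C₊=(5.8887,5.9338) cross=27.963; C₋=(8.1392,-5.1132) cross=-27.963
  mode - wants cross < 0 → take C=(8.1392,-5.1132) (cross=-27.963)
ex = (C−B)/|BC| = (0.8889,-0.4581); ey = (0.4581,0.8889)
P = B + 1.83·ex + 1.81·ey = (2.5950,-0.2197)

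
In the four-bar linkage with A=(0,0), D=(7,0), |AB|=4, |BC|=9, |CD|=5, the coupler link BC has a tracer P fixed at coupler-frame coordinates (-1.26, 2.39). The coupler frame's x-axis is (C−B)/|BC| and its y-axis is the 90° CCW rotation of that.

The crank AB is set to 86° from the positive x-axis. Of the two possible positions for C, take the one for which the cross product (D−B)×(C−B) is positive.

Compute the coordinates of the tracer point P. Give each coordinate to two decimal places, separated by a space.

-1.10 6.31

A=(0,0), D=(7.00,0)
B = A + 4.00·(cos86°, sin86°) = (0.2790, 3.9903)
|BD| = 7.8162
circle(B,9.00) ∩ circle(D,5.00): a=7.4904, h=4.9894
  candidates: C₊=(9.2669,4.4566) cross=38.998; C₋=(4.1727,-4.1239) cross=-38.998
  mode + wants cross > 0 → take C=(9.2669,4.4566) (cross=38.998)
ex = (C−B)/|BC| = (0.9987,0.0518); ey = (-0.0518,0.9987)
P = B + -1.26·ex + 2.39·ey = (-1.1031,6.3118)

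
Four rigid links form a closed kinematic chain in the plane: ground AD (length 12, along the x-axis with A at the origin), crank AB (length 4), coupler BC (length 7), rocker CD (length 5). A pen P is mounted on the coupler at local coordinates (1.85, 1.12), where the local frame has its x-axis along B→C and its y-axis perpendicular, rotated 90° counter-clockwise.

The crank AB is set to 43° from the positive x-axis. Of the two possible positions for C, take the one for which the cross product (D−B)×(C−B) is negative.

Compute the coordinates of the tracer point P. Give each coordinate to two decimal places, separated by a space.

A=(0,0), D=(12.00,0)
B = A + 4.00·(cos43°, sin43°) = (2.9254, 2.7280)
|BD| = 9.4758
circle(B,7.00) ∩ circle(D,5.00): a=6.0043, h=3.5984
  candidates: C₊=(9.7114,4.4455) cross=34.098; C₋=(7.6395,-2.4467) cross=-34.098
  mode - wants cross < 0 → take C=(7.6395,-2.4467) (cross=-34.098)
ex = (C−B)/|BC| = (0.6734,-0.7392); ey = (0.7392,0.6734)
P = B + 1.85·ex + 1.12·ey = (4.9992,2.1147)

5.00 2.11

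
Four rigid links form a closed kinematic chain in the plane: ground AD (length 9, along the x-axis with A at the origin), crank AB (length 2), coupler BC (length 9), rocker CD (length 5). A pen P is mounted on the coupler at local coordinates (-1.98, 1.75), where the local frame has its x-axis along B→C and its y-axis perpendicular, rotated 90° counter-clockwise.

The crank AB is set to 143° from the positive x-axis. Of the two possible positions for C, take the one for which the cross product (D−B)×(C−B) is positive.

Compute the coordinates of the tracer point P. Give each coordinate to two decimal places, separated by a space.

A=(0,0), D=(9.00,0)
B = A + 2.00·(cos143°, sin143°) = (-1.5973, 1.2036)
|BD| = 10.6654
circle(B,9.00) ∩ circle(D,5.00): a=7.9580, h=4.2036
  candidates: C₊=(6.7843,4.4823) cross=44.833; C₋=(5.8355,-3.8712) cross=-44.833
  mode + wants cross > 0 → take C=(6.7843,4.4823) (cross=44.833)
ex = (C−B)/|BC| = (0.9313,0.3643); ey = (-0.3643,0.9313)
P = B + -1.98·ex + 1.75·ey = (-4.0787,2.1121)

-4.08 2.11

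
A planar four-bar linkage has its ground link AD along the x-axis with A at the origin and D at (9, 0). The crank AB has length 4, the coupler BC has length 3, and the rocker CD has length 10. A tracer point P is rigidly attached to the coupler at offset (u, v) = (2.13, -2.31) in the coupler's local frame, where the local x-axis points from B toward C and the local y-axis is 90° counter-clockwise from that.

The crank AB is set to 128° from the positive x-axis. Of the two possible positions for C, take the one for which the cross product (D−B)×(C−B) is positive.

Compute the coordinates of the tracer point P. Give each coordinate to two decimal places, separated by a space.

0.53 2.20

A=(0,0), D=(9.00,0)
B = A + 4.00·(cos128°, sin128°) = (-2.4626, 3.1520)
|BD| = 11.8881
circle(B,3.00) ∩ circle(D,10.00): a=2.1167, h=2.1259
  candidates: C₊=(0.1420,4.6406) cross=25.273; C₋=(-0.9854,0.5410) cross=-25.273
  mode + wants cross > 0 → take C=(0.1420,4.6406) (cross=25.273)
ex = (C−B)/|BC| = (0.8682,0.4962); ey = (-0.4962,0.8682)
P = B + 2.13·ex + -2.31·ey = (0.5329,2.2034)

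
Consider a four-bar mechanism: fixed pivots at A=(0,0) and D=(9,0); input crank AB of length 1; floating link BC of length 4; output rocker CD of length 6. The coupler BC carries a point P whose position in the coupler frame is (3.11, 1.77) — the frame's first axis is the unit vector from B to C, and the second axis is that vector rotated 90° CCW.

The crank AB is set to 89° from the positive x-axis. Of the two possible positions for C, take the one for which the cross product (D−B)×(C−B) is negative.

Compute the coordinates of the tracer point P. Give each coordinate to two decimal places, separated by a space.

A=(0,0), D=(9.00,0)
B = A + 1.00·(cos89°, sin89°) = (0.0175, 0.9998)
|BD| = 9.0380
circle(B,4.00) ∩ circle(D,6.00): a=3.4126, h=2.0867
  candidates: C₊=(3.6399,2.6962) cross=18.860; C₋=(3.1782,-1.4516) cross=-18.860
  mode - wants cross < 0 → take C=(3.1782,-1.4516) (cross=-18.860)
ex = (C−B)/|BC| = (0.7902,-0.6129); ey = (0.6129,0.7902)
P = B + 3.11·ex + 1.77·ey = (3.5597,0.4925)

3.56 0.49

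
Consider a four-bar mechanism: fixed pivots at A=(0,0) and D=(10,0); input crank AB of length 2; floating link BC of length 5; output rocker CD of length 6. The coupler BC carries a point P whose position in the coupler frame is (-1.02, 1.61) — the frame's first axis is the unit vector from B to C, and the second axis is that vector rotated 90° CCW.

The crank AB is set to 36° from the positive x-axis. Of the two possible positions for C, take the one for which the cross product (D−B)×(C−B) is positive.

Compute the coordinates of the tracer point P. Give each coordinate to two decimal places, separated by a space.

A=(0,0), D=(10.00,0)
B = A + 2.00·(cos36°, sin36°) = (1.6180, 1.1756)
|BD| = 8.4640
circle(B,5.00) ∩ circle(D,6.00): a=3.5822, h=3.4883
  candidates: C₊=(5.6500,4.1325) cross=29.525; C₋=(4.6810,-2.7764) cross=-29.525
  mode + wants cross > 0 → take C=(5.6500,4.1325) (cross=29.525)
ex = (C−B)/|BC| = (0.8064,0.5914); ey = (-0.5914,0.8064)
P = B + -1.02·ex + 1.61·ey = (-0.1566,1.8707)

-0.16 1.87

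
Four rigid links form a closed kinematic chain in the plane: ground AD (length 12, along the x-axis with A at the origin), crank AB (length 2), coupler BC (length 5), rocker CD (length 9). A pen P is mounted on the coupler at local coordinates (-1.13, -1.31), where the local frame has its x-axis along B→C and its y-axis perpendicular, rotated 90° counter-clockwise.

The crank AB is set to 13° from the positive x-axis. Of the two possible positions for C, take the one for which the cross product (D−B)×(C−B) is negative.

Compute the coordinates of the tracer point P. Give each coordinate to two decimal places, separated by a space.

A=(0,0), D=(12.00,0)
B = A + 2.00·(cos13°, sin13°) = (1.9487, 0.4499)
|BD| = 10.0613
circle(B,5.00) ∩ circle(D,9.00): a=2.2477, h=4.4663
  candidates: C₊=(4.3939,4.8112) cross=44.937; C₋=(3.9945,-4.1124) cross=-44.937
  mode - wants cross < 0 → take C=(3.9945,-4.1124) (cross=-44.937)
ex = (C−B)/|BC| = (0.4092,-0.9125); ey = (0.9125,0.4092)
P = B + -1.13·ex + -1.31·ey = (0.2911,0.9450)

0.29 0.94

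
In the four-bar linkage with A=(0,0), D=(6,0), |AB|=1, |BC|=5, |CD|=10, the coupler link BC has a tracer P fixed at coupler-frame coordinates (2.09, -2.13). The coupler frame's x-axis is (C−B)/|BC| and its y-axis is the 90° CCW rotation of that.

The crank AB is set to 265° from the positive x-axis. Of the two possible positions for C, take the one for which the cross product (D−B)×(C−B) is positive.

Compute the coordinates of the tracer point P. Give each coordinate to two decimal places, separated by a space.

A=(0,0), D=(6.00,0)
B = A + 1.00·(cos265°, sin265°) = (-0.0872, -0.9962)
|BD| = 6.1681
circle(B,5.00) ∩ circle(D,10.00): a=-2.9956, h=4.0033
  candidates: C₊=(-3.6900,2.4708) cross=24.693; C₋=(-2.3968,-5.4308) cross=-24.693
  mode + wants cross > 0 → take C=(-3.6900,2.4708) (cross=24.693)
ex = (C−B)/|BC| = (-0.7206,0.6934); ey = (-0.6934,-0.7206)
P = B + 2.09·ex + -2.13·ey = (-0.1162,1.9878)

-0.12 1.99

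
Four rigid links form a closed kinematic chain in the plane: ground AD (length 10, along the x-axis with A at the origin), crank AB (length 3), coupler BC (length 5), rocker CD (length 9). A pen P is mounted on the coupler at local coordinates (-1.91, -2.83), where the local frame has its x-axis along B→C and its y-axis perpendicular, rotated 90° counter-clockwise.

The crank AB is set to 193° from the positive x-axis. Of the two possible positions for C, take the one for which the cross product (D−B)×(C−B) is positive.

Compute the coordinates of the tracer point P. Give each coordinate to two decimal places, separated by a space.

A=(0,0), D=(10.00,0)
B = A + 3.00·(cos193°, sin193°) = (-2.9231, -0.6749)
|BD| = 12.9407
circle(B,5.00) ∩ circle(D,9.00): a=4.3066, h=2.5402
  candidates: C₊=(1.2452,2.0865) cross=32.872; C₋=(1.5101,-2.9870) cross=-32.872
  mode + wants cross > 0 → take C=(1.2452,2.0865) (cross=32.872)
ex = (C−B)/|BC| = (0.8337,0.5523); ey = (-0.5523,0.8337)
P = B + -1.91·ex + -2.83·ey = (-2.9525,-4.0890)

-2.95 -4.09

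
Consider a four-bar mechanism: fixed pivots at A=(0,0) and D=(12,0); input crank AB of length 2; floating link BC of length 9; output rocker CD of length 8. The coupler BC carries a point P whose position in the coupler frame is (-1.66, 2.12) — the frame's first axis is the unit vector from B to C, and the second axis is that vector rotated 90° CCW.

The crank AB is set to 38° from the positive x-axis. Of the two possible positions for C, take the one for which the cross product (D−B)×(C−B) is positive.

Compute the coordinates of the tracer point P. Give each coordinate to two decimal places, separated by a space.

A=(0,0), D=(12.00,0)
B = A + 2.00·(cos38°, sin38°) = (1.5760, 1.2313)
|BD| = 10.4965
circle(B,9.00) ∩ circle(D,8.00): a=6.0580, h=6.6559
  candidates: C₊=(8.3730,7.1306) cross=69.863; C₋=(6.8114,-6.0892) cross=-69.863
  mode + wants cross > 0 → take C=(8.3730,7.1306) (cross=69.863)
ex = (C−B)/|BC| = (0.7552,0.6555); ey = (-0.6555,0.7552)
P = B + -1.66·ex + 2.12·ey = (-1.0672,1.7443)

-1.07 1.74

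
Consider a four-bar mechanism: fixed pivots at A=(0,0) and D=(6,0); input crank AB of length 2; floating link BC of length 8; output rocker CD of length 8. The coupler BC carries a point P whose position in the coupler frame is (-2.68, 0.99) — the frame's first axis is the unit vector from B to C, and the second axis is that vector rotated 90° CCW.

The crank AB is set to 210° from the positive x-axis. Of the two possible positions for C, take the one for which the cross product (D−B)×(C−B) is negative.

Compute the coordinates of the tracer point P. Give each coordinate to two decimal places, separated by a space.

-2.53 1.74

A=(0,0), D=(6.00,0)
B = A + 2.00·(cos210°, sin210°) = (-1.7321, -1.0000)
|BD| = 7.7964
circle(B,8.00) ∩ circle(D,8.00): a=3.8982, h=6.9860
  candidates: C₊=(1.2379,6.4283) cross=54.466; C₋=(3.0300,-7.4283) cross=-54.466
  mode - wants cross < 0 → take C=(3.0300,-7.4283) (cross=-54.466)
ex = (C−B)/|BC| = (0.5953,-0.8035); ey = (0.8035,0.5953)
P = B + -2.68·ex + 0.99·ey = (-2.5318,1.7428)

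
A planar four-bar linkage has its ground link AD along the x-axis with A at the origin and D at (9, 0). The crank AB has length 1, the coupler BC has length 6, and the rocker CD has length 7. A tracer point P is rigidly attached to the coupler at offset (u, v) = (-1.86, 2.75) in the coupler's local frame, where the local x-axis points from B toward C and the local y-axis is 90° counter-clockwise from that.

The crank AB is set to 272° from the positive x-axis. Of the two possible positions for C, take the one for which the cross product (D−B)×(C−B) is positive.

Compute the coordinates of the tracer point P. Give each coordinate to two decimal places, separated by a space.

-3.28 -1.07

A=(0,0), D=(9.00,0)
B = A + 1.00·(cos272°, sin272°) = (0.0349, -0.9994)
|BD| = 9.0206
circle(B,6.00) ∩ circle(D,7.00): a=3.7897, h=4.6516
  candidates: C₊=(3.2860,4.0435) cross=41.961; C₋=(4.3167,-5.2025) cross=-41.961
  mode + wants cross > 0 → take C=(3.2860,4.0435) (cross=41.961)
ex = (C−B)/|BC| = (0.5418,0.8405); ey = (-0.8405,0.5418)
P = B + -1.86·ex + 2.75·ey = (-3.2842,-1.0726)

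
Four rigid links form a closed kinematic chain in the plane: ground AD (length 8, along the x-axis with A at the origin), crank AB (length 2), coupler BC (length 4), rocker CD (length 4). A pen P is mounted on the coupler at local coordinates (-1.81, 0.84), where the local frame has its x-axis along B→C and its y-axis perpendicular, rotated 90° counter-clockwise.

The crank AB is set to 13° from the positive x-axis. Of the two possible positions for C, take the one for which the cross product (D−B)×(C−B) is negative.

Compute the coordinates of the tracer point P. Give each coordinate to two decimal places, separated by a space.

1.26 2.32

A=(0,0), D=(8.00,0)
B = A + 2.00·(cos13°, sin13°) = (1.9487, 0.4499)
|BD| = 6.0680
circle(B,4.00) ∩ circle(D,4.00): a=3.0340, h=2.6067
  candidates: C₊=(5.1676,2.8245) cross=15.817; C₋=(4.7811,-2.3746) cross=-15.817
  mode - wants cross < 0 → take C=(4.7811,-2.3746) (cross=-15.817)
ex = (C−B)/|BC| = (0.7081,-0.7061); ey = (0.7061,0.7081)
P = B + -1.81·ex + 0.84·ey = (1.2602,2.3228)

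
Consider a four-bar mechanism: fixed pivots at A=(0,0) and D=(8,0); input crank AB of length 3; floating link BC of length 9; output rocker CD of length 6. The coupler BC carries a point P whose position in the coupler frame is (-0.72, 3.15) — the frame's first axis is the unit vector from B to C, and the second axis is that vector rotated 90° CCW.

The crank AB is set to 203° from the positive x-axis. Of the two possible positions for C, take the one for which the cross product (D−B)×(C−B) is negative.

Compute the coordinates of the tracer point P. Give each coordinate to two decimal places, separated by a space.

-1.95 1.96

A=(0,0), D=(8.00,0)
B = A + 3.00·(cos203°, sin203°) = (-2.7615, -1.1722)
|BD| = 10.8252
circle(B,9.00) ∩ circle(D,6.00): a=7.4911, h=4.9884
  candidates: C₊=(4.1454,4.5980) cross=54.000; C₋=(5.2257,-5.3201) cross=-54.000
  mode - wants cross < 0 → take C=(5.2257,-5.3201) (cross=-54.000)
ex = (C−B)/|BC| = (0.8875,-0.4609); ey = (0.4609,0.8875)
P = B + -0.72·ex + 3.15·ey = (-1.9487,1.9552)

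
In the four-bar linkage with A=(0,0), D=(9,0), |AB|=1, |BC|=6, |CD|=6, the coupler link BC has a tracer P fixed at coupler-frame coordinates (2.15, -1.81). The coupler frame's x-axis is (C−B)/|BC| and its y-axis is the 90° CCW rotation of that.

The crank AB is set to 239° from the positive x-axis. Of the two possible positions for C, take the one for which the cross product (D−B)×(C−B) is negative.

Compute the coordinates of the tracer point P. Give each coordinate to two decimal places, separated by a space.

A=(0,0), D=(9.00,0)
B = A + 1.00·(cos239°, sin239°) = (-0.5150, -0.8572)
|BD| = 9.5536
circle(B,6.00) ∩ circle(D,6.00): a=4.7768, h=3.6307
  candidates: C₊=(3.9167,3.1875) cross=34.687; C₋=(4.5682,-4.0447) cross=-34.687
  mode - wants cross < 0 → take C=(4.5682,-4.0447) (cross=-34.687)
ex = (C−B)/|BC| = (0.8472,-0.5313); ey = (0.5313,0.8472)
P = B + 2.15·ex + -1.81·ey = (0.3449,-3.5328)

0.34 -3.53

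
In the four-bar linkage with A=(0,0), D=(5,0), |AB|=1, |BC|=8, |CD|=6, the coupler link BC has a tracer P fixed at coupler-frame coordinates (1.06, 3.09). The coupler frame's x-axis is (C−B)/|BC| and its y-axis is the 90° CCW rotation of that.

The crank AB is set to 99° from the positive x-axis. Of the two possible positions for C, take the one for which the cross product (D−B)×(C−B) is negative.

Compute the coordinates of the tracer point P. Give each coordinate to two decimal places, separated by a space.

3.04 1.65

A=(0,0), D=(5.00,0)
B = A + 1.00·(cos99°, sin99°) = (-0.1564, 0.9877)
|BD| = 5.2502
circle(B,8.00) ∩ circle(D,6.00): a=5.2917, h=5.9999
  candidates: C₊=(6.1695,5.8849) cross=31.500; C₋=(3.9120,-5.9005) cross=-31.500
  mode - wants cross < 0 → take C=(3.9120,-5.9005) (cross=-31.500)
ex = (C−B)/|BC| = (0.5086,-0.8610); ey = (0.8610,0.5086)
P = B + 1.06·ex + 3.09·ey = (3.0432,1.6464)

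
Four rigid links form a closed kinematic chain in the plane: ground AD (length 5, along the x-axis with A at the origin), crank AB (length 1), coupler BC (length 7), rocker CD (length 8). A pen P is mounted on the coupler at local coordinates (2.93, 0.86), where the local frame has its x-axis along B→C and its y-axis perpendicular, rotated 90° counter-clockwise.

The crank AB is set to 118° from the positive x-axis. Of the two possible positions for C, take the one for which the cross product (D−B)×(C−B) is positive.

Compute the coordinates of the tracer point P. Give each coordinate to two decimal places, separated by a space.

A=(0,0), D=(5.00,0)
B = A + 1.00·(cos118°, sin118°) = (-0.4695, 0.8829)
|BD| = 5.5403
circle(B,7.00) ∩ circle(D,8.00): a=1.4164, h=6.8552
  candidates: C₊=(2.0213,7.4248) cross=37.980; C₋=(-0.1637,-6.1104) cross=-37.980
  mode + wants cross > 0 → take C=(2.0213,7.4248) (cross=37.980)
ex = (C−B)/|BC| = (0.3558,0.9346); ey = (-0.9346,0.3558)
P = B + 2.93·ex + 0.86·ey = (-0.2306,3.9272)

-0.23 3.93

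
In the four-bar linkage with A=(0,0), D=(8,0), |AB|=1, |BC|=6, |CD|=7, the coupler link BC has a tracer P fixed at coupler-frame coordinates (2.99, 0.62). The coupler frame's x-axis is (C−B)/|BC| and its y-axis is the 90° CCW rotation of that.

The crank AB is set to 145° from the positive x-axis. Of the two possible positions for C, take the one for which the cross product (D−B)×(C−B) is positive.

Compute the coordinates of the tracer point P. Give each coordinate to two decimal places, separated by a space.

0.70 3.22

A=(0,0), D=(8.00,0)
B = A + 1.00·(cos145°, sin145°) = (-0.8192, 0.5736)
|BD| = 8.8378
circle(B,6.00) ∩ circle(D,7.00): a=3.6834, h=4.7363
  candidates: C₊=(3.1639,5.0608) cross=41.858; C₋=(2.5491,-4.3918) cross=-41.858
  mode + wants cross > 0 → take C=(3.1639,5.0608) (cross=41.858)
ex = (C−B)/|BC| = (0.6638,0.7479); ey = (-0.7479,0.6638)
P = B + 2.99·ex + 0.62·ey = (0.7020,3.2213)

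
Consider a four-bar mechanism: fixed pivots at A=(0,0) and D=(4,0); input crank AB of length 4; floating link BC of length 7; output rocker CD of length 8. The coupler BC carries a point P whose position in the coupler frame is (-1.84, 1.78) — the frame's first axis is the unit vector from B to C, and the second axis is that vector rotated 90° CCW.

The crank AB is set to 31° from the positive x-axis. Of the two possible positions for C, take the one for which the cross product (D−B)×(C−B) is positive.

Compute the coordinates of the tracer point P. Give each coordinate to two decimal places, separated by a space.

0.89 2.42

A=(0,0), D=(4.00,0)
B = A + 4.00·(cos31°, sin31°) = (3.4287, 2.0602)
|BD| = 2.1379
circle(B,7.00) ∩ circle(D,8.00): a=-2.4392, h=6.5613
  candidates: C₊=(9.0995,6.1640) cross=14.027; C₋=(-3.5458,2.6572) cross=-14.027
  mode + wants cross > 0 → take C=(9.0995,6.1640) (cross=14.027)
ex = (C−B)/|BC| = (0.8101,0.5863); ey = (-0.5863,0.8101)
P = B + -1.84·ex + 1.78·ey = (0.8945,2.4234)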